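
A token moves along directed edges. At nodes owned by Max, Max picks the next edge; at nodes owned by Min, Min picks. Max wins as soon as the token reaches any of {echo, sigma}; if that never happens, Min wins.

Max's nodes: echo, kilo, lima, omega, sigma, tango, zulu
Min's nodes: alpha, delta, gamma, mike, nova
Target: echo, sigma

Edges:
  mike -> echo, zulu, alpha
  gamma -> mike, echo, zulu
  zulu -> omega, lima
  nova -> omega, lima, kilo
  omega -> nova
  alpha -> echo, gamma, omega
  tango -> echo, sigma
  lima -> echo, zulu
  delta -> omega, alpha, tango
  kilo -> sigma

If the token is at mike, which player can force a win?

Min

A0 = {echo, sigma}
A1: add {kilo, lima, tango} — tango (Max) has tango→echo; lima (Max) has lima→echo; kilo (Max) has kilo→sigma.
A2: add {zulu} — zulu (Max) has zulu→lima.
A3 = A2; e.g. mike (Min) can still go to alpha. Fixed point.
mike never enters the attractor, so Min can avoid the target forever.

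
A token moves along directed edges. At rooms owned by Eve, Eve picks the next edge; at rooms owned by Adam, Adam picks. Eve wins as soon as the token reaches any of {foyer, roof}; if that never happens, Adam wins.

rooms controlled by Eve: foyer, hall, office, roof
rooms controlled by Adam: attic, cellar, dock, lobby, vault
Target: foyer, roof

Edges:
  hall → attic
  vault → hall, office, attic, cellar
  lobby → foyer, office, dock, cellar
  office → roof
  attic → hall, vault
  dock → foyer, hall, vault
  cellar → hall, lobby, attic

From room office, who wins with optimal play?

A0 = {foyer, roof}
A1: add {office} — office (Eve) has office→roof.
A2 = A1; e.g. hall (Eve) has no edge into A1. Fixed point.
office ∈ A1, so Eve can force the target.

Eve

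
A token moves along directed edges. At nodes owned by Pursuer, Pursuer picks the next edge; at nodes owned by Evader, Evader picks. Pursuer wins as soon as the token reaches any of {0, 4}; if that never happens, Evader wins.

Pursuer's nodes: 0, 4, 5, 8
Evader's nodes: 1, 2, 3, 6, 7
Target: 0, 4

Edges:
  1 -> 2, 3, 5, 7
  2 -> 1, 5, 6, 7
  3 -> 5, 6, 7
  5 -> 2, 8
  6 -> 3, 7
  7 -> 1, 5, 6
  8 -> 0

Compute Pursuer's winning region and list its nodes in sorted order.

0, 4, 5, 8

A0 = {0, 4}
A1: add {8} — 8 (Pursuer) has 8→0.
A2: add {5} — 5 (Pursuer) has 5→8.
A3 = A2; e.g. 1 (Evader) can still go to 2. Fixed point.
Pursuer's winning region = {0, 4, 5, 8}.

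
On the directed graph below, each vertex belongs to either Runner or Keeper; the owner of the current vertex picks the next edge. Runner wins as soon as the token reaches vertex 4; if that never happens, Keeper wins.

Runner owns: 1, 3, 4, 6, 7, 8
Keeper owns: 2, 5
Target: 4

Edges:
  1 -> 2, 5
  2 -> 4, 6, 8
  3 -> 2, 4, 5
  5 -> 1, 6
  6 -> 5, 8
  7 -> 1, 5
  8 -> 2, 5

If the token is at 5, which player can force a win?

Keeper

A0 = {4}
A1: add {3} — 3 (Runner) has 3→4.
A2 = A1; e.g. 1 (Runner) has no edge into A1. Fixed point.
5 never enters the attractor, so Keeper can avoid the target forever.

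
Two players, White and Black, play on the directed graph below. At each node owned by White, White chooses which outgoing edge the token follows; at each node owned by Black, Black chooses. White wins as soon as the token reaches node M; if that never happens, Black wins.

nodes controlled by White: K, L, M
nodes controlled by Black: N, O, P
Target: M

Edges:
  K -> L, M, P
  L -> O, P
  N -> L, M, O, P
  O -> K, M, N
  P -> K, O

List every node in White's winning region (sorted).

A0 = {M}
A1: add {K} — K (White) has K→M.
A2 = A1; e.g. L (White) has no edge into A1. Fixed point.
White's winning region = {K, M}.

K, M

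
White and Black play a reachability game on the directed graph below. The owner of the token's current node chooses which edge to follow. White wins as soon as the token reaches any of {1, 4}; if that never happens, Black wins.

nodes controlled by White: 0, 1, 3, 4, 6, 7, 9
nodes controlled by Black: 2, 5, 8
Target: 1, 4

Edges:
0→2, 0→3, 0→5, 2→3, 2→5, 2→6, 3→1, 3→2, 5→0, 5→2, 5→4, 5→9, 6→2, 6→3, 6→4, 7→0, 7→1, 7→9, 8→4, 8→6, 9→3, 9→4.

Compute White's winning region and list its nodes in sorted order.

A0 = {1, 4}
A1: add {3, 6, 7, 9} — 3 (White) has 3→1; 6 (White) has 6→4; 7 (White) has 7→1; 9 (White) has 9→4.
A2: add {0, 8} — 0 (White) has 0→3; 8 (Black): all of {4, 6} already in.
A3 = A2; e.g. 2 (Black) can still go to 5. Fixed point.
White's winning region = {0, 1, 3, 4, 6, 7, 8, 9}.

0, 1, 3, 4, 6, 7, 8, 9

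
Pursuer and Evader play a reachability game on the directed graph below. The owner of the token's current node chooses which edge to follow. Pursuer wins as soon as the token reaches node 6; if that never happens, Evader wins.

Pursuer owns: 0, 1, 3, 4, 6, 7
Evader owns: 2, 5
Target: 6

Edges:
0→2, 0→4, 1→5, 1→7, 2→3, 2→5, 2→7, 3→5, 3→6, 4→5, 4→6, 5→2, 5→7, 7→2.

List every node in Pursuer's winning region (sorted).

A0 = {6}
A1: add {3, 4} — 3 (Pursuer) has 3→6; 4 (Pursuer) has 4→6.
A2: add {0} — 0 (Pursuer) has 0→4.
A3 = A2; e.g. 1 (Pursuer) has no edge into A2. Fixed point.
Pursuer's winning region = {0, 3, 4, 6}.

0, 3, 4, 6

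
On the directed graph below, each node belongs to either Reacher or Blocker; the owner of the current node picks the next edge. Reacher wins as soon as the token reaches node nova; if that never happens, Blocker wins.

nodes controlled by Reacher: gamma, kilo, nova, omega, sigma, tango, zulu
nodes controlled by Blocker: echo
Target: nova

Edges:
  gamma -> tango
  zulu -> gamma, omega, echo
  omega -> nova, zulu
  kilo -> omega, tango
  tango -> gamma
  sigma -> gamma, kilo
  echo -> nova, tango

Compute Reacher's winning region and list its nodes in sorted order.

kilo, nova, omega, sigma, zulu

A0 = {nova}
A1: add {omega} — omega (Reacher) has omega→nova.
A2: add {kilo, zulu} — zulu (Reacher) has zulu→omega; kilo (Reacher) has kilo→omega.
A3: add {sigma} — sigma (Reacher) has sigma→kilo.
A4 = A3; e.g. gamma (Reacher) has no edge into A3. Fixed point.
Reacher's winning region = {kilo, nova, omega, sigma, zulu}.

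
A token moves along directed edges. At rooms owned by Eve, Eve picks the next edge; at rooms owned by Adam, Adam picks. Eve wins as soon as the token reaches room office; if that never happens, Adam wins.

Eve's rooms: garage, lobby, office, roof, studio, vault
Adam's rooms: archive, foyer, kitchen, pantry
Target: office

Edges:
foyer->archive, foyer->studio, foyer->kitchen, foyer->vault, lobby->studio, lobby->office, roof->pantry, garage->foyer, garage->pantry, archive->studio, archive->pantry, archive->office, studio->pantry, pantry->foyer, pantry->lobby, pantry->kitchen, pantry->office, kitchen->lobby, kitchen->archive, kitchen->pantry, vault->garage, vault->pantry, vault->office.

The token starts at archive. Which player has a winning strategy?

Adam

A0 = {office}
A1: add {lobby, vault} — lobby (Eve) has lobby→office; vault (Eve) has vault→office.
A2 = A1; e.g. foyer (Adam) can still go to archive. Fixed point.
archive never enters the attractor, so Adam can avoid the target forever.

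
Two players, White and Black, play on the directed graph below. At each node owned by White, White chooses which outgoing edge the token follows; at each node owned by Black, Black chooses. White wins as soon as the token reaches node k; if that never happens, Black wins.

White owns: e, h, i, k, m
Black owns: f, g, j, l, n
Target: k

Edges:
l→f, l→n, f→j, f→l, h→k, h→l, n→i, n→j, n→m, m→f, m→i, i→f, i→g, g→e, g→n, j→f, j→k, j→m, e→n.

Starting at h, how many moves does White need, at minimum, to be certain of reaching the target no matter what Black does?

1

A0 = {k}
A1: add {h} — h (White) has h→k.
A2 = A1; e.g. e (White) has no edge into A1. Fixed point.
h enters the attractor at level 1, so White can force the target in 1 move from there.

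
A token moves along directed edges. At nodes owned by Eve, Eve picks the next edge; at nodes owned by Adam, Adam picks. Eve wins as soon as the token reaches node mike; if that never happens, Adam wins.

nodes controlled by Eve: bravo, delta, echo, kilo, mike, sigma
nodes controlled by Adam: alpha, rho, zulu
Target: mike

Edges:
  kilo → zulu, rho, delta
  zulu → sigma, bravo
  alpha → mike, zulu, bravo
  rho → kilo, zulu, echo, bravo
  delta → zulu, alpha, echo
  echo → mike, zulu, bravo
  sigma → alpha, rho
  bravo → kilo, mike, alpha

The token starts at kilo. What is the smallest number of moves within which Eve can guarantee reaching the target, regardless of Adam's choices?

A0 = {mike}
A1: add {bravo, echo} — echo (Eve) has echo→mike; bravo (Eve) has bravo→mike.
A2: add {delta} — delta (Eve) has delta→echo.
A3: add {kilo} — kilo (Eve) has kilo→delta.
A4 = A3; e.g. zulu (Adam) can still go to sigma. Fixed point.
kilo enters the attractor at level 3, so Eve can force the target in 3 moves from there.

3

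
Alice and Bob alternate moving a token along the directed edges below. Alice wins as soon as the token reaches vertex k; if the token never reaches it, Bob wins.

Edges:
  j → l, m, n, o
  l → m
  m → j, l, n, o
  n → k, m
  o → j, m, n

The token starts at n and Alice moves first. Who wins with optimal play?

Alice

Track states (vertex, player-to-move).
A0 = {(k,Alice), (k,Bob)}
A1: add {(n,Alice)}.
(n,Alice) ∈ A1 ⇒ Alice forces the target.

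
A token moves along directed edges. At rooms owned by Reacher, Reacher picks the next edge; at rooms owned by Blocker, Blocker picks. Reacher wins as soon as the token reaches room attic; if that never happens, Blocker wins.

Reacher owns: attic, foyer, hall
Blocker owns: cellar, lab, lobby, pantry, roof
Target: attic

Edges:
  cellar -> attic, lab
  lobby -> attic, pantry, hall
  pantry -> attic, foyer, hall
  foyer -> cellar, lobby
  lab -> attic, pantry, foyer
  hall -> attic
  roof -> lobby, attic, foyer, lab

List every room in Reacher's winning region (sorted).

A0 = {attic}
A1: add {hall} — hall (Reacher) has hall→attic.
A2 = A1; e.g. cellar (Blocker) can still go to lab. Fixed point.
Reacher's winning region = {attic, hall}.

attic, hall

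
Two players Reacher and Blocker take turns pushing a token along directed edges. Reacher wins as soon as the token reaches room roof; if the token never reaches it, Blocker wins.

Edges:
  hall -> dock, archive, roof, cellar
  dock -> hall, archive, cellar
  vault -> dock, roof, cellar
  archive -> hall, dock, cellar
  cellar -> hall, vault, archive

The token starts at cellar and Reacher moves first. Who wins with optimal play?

Blocker

Track states (vertex, player-to-move).
A0 = {(roof,Reacher), (roof,Blocker)}
A1: add {(hall,Reacher), (vault,Reacher)}.
A2 = A1; e.g. (hall,Blocker) stays out. (cellar,Reacher) never enters ⇒ Blocker avoids the target.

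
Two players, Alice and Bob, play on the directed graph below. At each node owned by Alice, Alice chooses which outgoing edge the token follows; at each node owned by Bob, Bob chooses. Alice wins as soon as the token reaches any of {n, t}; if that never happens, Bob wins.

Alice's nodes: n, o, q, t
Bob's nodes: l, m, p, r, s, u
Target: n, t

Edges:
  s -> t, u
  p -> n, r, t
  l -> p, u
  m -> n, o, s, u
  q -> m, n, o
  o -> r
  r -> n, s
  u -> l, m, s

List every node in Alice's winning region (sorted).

n, q, t

A0 = {n, t}
A1: add {q} — q (Alice) has q→n.
A2 = A1; e.g. l (Bob) can still go to p. Fixed point.
Alice's winning region = {n, q, t}.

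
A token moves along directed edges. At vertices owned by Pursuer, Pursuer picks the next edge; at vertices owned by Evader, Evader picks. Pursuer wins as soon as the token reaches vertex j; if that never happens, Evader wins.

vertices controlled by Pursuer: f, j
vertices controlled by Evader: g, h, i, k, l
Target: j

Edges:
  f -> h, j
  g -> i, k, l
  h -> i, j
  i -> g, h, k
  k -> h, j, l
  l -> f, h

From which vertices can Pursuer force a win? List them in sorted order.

A0 = {j}
A1: add {f} — f (Pursuer) has f→j.
A2 = A1; e.g. g (Evader) can still go to i. Fixed point.
Pursuer's winning region = {f, j}.

f, j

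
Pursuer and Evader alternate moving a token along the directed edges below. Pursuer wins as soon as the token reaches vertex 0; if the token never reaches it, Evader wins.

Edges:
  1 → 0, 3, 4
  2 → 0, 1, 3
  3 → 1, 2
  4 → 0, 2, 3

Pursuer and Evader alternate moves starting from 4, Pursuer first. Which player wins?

Pursuer

Track states (vertex, player-to-move).
A0 = {(0,Pursuer), (0,Evader)}
A1: add {(1,Pursuer), (2,Pursuer), (4,Pursuer)}.
(4,Pursuer) ∈ A1 ⇒ Pursuer forces the target.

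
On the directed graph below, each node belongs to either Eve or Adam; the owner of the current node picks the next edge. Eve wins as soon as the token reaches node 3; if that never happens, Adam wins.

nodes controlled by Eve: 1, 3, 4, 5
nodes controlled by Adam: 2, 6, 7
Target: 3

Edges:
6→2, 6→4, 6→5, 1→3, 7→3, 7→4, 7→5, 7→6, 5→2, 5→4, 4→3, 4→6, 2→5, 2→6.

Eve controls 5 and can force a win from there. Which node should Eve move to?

4

A0 = {3}
A1: add {1, 4} — 1 (Eve) has 1→3; 4 (Eve) has 4→3.
A2: add {5} — 5 (Eve) has 5→4.
A3 = A2; e.g. 2 (Adam) can still go to 6. Fixed point.
From 5, successor 4 is in the attractor (rank 1); the other successor 2 is not.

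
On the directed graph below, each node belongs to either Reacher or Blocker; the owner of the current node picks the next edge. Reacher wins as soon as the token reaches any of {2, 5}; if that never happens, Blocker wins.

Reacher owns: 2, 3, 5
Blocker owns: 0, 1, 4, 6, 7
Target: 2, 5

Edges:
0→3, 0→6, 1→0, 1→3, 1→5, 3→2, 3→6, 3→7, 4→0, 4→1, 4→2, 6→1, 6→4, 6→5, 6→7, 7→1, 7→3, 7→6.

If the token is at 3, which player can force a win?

Reacher

A0 = {2, 5}
A1: add {3} — 3 (Reacher) has 3→2.
A2 = A1; e.g. 0 (Blocker) can still go to 6. Fixed point.
3 ∈ A1, so Reacher can force the target.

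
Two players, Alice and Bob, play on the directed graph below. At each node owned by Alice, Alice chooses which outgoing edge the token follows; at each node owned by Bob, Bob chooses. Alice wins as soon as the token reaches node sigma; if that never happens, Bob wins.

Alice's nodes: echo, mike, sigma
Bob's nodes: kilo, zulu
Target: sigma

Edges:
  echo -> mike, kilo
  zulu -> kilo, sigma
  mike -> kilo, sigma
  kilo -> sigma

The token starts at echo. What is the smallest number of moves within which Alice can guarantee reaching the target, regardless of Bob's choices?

2

A0 = {sigma}
A1: add {kilo, mike} — mike (Alice) has mike→sigma; kilo (Bob): all of {sigma} already in.
A2: add {echo, zulu} — echo (Alice) has echo→mike; zulu (Bob): all of {kilo, sigma} already in.
A2 = all vertices. Fixed point.
echo enters the attractor at level 2, so Alice can force the target in 2 moves from there.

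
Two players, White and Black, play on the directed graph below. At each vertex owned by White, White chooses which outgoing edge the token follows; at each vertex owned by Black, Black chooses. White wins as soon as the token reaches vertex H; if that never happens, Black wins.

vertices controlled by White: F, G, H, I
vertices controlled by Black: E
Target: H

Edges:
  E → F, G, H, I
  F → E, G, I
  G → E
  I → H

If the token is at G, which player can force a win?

A0 = {H}
A1: add {I} — I (White) has I→H.
A2: add {F} — F (White) has F→I.
A3 = A2; e.g. E (Black) can still go to G. Fixed point.
G never enters the attractor, so Black can avoid the target forever.

Black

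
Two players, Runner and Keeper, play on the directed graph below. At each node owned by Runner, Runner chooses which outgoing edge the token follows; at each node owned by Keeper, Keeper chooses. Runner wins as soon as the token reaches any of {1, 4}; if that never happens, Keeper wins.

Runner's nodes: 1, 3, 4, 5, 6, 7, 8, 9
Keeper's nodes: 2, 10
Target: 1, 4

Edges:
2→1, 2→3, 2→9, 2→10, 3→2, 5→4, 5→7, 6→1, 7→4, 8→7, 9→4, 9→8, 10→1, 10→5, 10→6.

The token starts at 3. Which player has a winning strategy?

A0 = {1, 4}
A1: add {5, 6, 7, 9} — 5 (Runner) has 5→4; 6 (Runner) has 6→1; 7 (Runner) has 7→4; 9 (Runner) has 9→4.
A2: add {8, 10} — 8 (Runner) has 8→7; 10 (Keeper): all of {1, 5, 6} already in.
A3 = A2; e.g. 2 (Keeper) can still go to 3. Fixed point.
3 never enters the attractor, so Keeper can avoid the target forever.

Keeper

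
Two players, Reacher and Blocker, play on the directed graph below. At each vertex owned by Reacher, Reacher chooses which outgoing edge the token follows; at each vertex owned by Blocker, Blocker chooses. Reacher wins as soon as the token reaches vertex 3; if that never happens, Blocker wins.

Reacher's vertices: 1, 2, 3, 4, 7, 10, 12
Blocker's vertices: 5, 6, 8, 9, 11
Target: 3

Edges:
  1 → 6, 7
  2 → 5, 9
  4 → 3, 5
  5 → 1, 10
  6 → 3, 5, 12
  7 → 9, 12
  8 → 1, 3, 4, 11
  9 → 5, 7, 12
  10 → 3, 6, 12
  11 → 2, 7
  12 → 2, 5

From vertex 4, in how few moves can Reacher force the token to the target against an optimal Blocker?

1

A0 = {3}
A1: add {4, 10} — 4 (Reacher) has 4→3; 10 (Reacher) has 10→3.
A2 = A1; e.g. 1 (Reacher) has no edge into A1. Fixed point.
4 enters the attractor at level 1, so Reacher can force the target in 1 move from there.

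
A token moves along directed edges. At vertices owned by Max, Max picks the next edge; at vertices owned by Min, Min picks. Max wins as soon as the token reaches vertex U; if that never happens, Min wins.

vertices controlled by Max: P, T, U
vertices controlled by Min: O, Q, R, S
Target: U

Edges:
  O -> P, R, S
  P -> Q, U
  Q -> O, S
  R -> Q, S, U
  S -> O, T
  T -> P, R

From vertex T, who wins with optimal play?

A0 = {U}
A1: add {P} — P (Max) has P→U.
A2: add {T} — T (Max) has T→P.
A3 = A2; e.g. O (Min) can still go to R. Fixed point.
T ∈ A2, so Max can force the target.

Max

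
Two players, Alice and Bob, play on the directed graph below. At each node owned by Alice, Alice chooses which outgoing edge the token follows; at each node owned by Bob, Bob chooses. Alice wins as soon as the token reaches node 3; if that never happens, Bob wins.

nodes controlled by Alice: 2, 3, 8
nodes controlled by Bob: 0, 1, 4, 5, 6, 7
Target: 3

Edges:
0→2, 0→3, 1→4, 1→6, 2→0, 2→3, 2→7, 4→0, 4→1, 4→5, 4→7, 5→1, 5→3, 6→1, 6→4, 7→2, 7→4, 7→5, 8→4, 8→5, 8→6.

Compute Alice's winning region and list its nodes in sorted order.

A0 = {3}
A1: add {2} — 2 (Alice) has 2→3.
A2: add {0} — 0 (Bob): all of {2, 3} already in.
A3 = A2; e.g. 1 (Bob) can still go to 4. Fixed point.
Alice's winning region = {0, 2, 3}.

0, 2, 3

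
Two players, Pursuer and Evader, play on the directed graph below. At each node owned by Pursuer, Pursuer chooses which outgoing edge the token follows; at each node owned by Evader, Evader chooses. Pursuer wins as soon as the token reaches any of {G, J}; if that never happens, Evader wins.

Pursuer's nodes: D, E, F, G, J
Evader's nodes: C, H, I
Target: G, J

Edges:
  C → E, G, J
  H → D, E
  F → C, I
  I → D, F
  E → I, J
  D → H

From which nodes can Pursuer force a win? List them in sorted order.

A0 = {G, J}
A1: add {E} — E (Pursuer) has E→J.
A2: add {C} — C (Evader): all of {E, G, J} already in.
A3: add {F} — F (Pursuer) has F→C.
A4 = A3; e.g. D (Pursuer) has no edge into A3. Fixed point.
Pursuer's winning region = {C, E, F, G, J}.

C, E, F, G, J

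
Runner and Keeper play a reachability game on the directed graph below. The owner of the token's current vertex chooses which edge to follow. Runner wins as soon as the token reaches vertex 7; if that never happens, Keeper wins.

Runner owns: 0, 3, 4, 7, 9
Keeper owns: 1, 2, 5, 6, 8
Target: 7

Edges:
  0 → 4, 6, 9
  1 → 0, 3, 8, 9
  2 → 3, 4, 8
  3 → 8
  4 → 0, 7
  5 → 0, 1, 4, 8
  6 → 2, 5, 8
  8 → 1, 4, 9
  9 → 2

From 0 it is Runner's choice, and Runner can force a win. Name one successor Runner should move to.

A0 = {7}
A1: add {4} — 4 (Runner) has 4→7.
A2: add {0} — 0 (Runner) has 0→4.
A3 = A2; e.g. 1 (Keeper) can still go to 3. Fixed point.
From 0, successor 4 is in the attractor (rank 1); the other successors 6, 9 are not.

4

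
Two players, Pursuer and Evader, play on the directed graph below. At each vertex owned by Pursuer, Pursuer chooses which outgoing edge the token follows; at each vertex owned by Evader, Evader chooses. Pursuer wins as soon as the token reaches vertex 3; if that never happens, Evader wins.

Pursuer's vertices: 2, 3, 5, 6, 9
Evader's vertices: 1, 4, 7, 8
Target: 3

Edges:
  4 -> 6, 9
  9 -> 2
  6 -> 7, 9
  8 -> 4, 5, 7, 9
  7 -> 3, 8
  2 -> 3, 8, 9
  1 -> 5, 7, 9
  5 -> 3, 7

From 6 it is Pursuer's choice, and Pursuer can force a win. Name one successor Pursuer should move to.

A0 = {3}
A1: add {2, 5} — 2 (Pursuer) has 2→3; 5 (Pursuer) has 5→3.
A2: add {9} — 9 (Pursuer) has 9→2.
A3: add {6} — 6 (Pursuer) has 6→9.
A4: add {4} — 4 (Evader): all of {6, 9} already in.
A5 = A4; e.g. 1 (Evader) can still go to 7. Fixed point.
From 6, successor 9 is in the attractor (rank 2); the other successor 7 is not.

9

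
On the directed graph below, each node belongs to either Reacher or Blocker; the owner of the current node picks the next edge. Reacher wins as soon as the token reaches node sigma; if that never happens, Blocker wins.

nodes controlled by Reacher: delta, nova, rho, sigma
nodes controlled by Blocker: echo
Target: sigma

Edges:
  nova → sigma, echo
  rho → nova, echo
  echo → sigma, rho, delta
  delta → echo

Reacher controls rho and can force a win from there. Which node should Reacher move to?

A0 = {sigma}
A1: add {nova} — nova (Reacher) has nova→sigma.
A2: add {rho} — rho (Reacher) has rho→nova.
A3 = A2; e.g. echo (Blocker) can still go to delta. Fixed point.
From rho, successor nova is in the attractor (rank 1); the other successor echo is not.

nova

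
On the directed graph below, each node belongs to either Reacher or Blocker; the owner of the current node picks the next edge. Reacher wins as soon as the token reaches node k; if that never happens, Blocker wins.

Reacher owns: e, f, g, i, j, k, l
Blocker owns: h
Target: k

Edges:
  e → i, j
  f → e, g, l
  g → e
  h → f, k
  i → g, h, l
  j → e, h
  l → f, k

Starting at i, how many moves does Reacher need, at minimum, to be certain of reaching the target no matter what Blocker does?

2

A0 = {k}
A1: add {l} — l (Reacher) has l→k.
A2: add {f, i} — f (Reacher) has f→l; i (Reacher) has i→l.
i enters the attractor at level 2, so Reacher can force the target in 2 moves from there.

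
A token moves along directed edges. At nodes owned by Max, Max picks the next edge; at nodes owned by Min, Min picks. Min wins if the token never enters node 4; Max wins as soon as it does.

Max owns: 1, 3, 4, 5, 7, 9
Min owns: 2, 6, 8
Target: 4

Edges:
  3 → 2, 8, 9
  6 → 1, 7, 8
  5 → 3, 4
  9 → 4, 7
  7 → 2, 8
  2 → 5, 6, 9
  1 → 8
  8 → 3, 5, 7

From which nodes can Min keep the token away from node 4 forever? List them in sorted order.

A0 = {4}
A1: add {5, 9} — 5 (Max) has 5→4; 9 (Max) has 9→4.
A2: add {3} — 3 (Max) has 3→9.
A3 = A2; e.g. 1 (Max) has no edge into A2. Fixed point.
Max's attractor = {3, 4, 5, 9}; Min avoids the target exactly from the complement.

1, 2, 6, 7, 8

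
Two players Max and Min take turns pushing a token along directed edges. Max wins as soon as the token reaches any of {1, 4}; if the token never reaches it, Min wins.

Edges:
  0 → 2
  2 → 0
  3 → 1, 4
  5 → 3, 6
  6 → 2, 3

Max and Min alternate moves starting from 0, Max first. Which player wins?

Min

Track states (vertex, player-to-move).
A0 = {(1,Max), (1,Min), (4,Max), (4,Min)}
A1: add {(3,Max), (3,Min)}.
A2: add {(5,Max), (6,Max)}.
A3: add {(5,Min)}.
A4 = A3; e.g. (0,Max) stays out. (0,Max) never enters ⇒ Min avoids the target.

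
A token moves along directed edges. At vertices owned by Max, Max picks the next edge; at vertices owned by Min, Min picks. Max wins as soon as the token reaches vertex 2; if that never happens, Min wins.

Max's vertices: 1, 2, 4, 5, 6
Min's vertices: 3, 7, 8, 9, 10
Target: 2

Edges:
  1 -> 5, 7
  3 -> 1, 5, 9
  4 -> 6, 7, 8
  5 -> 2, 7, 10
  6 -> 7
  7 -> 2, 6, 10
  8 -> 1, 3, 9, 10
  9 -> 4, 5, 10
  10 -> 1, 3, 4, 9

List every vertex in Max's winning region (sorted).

A0 = {2}
A1: add {5} — 5 (Max) has 5→2.
A2: add {1} — 1 (Max) has 1→5.
A3 = A2; e.g. 3 (Min) can still go to 9. Fixed point.
Max's winning region = {1, 2, 5}.

1, 2, 5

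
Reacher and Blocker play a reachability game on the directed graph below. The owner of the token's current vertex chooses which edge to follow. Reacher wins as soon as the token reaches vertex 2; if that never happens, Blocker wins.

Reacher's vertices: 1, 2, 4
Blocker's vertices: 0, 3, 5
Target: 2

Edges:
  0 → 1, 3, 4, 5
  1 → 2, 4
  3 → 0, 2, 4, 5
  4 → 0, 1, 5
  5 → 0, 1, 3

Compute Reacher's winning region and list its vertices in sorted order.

A0 = {2}
A1: add {1} — 1 (Reacher) has 1→2.
A2: add {4} — 4 (Reacher) has 4→1.
A3 = A2; e.g. 0 (Blocker) can still go to 3. Fixed point.
Reacher's winning region = {1, 2, 4}.

1, 2, 4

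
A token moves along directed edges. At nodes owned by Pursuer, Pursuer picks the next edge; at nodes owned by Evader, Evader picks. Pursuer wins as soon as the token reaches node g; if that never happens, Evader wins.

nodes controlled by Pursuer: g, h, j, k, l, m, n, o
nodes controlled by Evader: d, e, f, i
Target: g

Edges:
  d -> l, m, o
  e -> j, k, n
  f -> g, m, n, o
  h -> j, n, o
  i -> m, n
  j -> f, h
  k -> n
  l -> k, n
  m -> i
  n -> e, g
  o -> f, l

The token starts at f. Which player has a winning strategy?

Evader

A0 = {g}
A1: add {n} — n (Pursuer) has n→g.
A2: add {h, k, l} — h (Pursuer) has h→n; k (Pursuer) has k→n; l (Pursuer) has l→n.
A3: add {j, o} — j (Pursuer) has j→h; o (Pursuer) has o→l.
A4: add {e} — e (Evader): all of {j, k, n} already in.
A5 = A4; e.g. d (Evader) can still go to m. Fixed point.
f never enters the attractor, so Evader can avoid the target forever.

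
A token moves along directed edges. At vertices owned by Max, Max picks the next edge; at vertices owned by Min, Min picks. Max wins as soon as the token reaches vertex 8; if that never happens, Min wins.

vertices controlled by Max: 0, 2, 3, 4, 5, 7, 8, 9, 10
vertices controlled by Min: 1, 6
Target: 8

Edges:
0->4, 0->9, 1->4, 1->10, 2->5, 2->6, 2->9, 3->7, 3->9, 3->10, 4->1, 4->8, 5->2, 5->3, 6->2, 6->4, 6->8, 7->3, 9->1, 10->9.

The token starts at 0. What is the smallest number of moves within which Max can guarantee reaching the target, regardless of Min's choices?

2

A0 = {8}
A1: add {4} — 4 (Max) has 4→8.
A2: add {0} — 0 (Max) has 0→4.
A3 = A2; e.g. 1 (Min) can still go to 10. Fixed point.
0 enters the attractor at level 2, so Max can force the target in 2 moves from there.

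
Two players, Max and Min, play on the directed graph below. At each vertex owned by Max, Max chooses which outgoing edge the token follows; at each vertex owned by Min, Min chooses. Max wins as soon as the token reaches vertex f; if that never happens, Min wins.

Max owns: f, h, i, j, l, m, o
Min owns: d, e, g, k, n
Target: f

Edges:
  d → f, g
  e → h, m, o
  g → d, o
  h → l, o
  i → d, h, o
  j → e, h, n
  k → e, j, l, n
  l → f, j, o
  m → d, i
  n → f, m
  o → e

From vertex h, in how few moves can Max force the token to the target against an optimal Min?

2

A0 = {f}
A1: add {l} — l (Max) has l→f.
A2: add {h} — h (Max) has h→l.
h enters the attractor at level 2, so Max can force the target in 2 moves from there.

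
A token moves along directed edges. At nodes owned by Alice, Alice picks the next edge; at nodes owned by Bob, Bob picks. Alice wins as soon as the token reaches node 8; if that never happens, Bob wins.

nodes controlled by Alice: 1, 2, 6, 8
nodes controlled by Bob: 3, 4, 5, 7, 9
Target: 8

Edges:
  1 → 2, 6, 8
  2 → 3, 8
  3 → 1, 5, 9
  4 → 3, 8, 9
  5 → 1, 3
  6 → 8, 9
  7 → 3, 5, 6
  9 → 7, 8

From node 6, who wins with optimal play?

Alice

A0 = {8}
A1: add {1, 2, 6} — 1 (Alice) has 1→8; 2 (Alice) has 2→8; 6 (Alice) has 6→8.
A2 = A1; e.g. 3 (Bob) can still go to 5. Fixed point.
6 ∈ A1, so Alice can force the target.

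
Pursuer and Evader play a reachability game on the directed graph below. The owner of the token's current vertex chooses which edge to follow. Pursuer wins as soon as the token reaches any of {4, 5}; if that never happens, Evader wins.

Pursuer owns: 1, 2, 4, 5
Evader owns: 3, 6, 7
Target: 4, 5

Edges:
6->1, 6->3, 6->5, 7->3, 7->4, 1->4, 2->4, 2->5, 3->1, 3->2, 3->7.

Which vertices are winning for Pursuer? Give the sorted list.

A0 = {4, 5}
A1: add {1, 2} — 1 (Pursuer) has 1→4; 2 (Pursuer) has 2→4.
A2 = A1; e.g. 3 (Evader) can still go to 7. Fixed point.
Pursuer's winning region = {1, 2, 4, 5}.

1, 2, 4, 5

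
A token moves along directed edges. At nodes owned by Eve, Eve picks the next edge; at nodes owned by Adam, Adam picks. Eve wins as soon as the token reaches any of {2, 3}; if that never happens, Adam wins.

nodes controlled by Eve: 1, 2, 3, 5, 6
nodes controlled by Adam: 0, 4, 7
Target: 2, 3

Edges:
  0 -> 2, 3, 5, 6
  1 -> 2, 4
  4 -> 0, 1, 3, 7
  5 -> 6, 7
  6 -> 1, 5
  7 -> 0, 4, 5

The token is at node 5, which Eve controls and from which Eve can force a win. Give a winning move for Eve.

A0 = {2, 3}
A1: add {1} — 1 (Eve) has 1→2.
A2: add {6} — 6 (Eve) has 6→1.
A3: add {5} — 5 (Eve) has 5→6.
A4: add {0} — 0 (Adam): all of {2, 3, 5, 6} already in.
A5 = A4; e.g. 4 (Adam) can still go to 7. Fixed point.
From 5, successor 6 is in the attractor (rank 2); the other successor 7 is not.

6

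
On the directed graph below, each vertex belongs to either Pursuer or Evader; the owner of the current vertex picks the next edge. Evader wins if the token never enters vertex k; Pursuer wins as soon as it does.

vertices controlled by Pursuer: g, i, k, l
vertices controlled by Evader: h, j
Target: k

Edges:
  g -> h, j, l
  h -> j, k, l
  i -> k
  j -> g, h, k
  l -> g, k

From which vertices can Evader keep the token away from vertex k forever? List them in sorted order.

A0 = {k}
A1: add {i, l} — i (Pursuer) has i→k; l (Pursuer) has l→k.
A2: add {g} — g (Pursuer) has g→l.
A3 = A2; e.g. h (Evader) can still go to j. Fixed point.
Pursuer's attractor = {g, i, k, l}; Evader avoids the target exactly from the complement.

h, j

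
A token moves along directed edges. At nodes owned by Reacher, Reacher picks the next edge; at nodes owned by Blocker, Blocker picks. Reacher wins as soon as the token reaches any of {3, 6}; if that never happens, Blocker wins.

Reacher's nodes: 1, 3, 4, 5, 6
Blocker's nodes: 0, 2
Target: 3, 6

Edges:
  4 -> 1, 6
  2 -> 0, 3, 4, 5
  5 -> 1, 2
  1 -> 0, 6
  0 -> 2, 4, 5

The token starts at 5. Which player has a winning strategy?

A0 = {3, 6}
A1: add {1, 4} — 1 (Reacher) has 1→6; 4 (Reacher) has 4→6.
A2: add {5} — 5 (Reacher) has 5→1.
A3 = A2; e.g. 0 (Blocker) can still go to 2. Fixed point.
5 ∈ A2, so Reacher can force the target.

Reacher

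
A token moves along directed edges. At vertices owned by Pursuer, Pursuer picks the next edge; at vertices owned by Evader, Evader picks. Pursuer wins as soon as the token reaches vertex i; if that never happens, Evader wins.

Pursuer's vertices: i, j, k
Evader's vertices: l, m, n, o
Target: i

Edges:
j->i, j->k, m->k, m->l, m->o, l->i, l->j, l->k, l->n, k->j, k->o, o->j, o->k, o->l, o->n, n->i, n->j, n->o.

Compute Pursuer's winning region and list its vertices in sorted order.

i, j, k

A0 = {i}
A1: add {j} — j (Pursuer) has j→i.
A2: add {k} — k (Pursuer) has k→j.
A3 = A2; e.g. l (Evader) can still go to n. Fixed point.
Pursuer's winning region = {i, j, k}.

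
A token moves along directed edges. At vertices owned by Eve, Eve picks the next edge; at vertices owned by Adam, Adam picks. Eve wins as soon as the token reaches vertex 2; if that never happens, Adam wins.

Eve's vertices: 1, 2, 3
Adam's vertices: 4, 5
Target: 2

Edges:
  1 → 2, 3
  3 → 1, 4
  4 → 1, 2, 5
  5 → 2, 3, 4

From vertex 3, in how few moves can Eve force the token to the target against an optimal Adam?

2

A0 = {2}
A1: add {1} — 1 (Eve) has 1→2.
A2: add {3} — 3 (Eve) has 3→1.
A3 = A2; e.g. 4 (Adam) can still go to 5. Fixed point.
3 enters the attractor at level 2, so Eve can force the target in 2 moves from there.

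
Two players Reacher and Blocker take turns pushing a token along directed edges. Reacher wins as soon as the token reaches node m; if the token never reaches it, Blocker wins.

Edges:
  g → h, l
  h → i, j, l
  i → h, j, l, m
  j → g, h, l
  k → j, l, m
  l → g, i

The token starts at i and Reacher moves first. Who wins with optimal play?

Reacher

Track states (vertex, player-to-move).
A0 = {(m,Reacher), (m,Blocker)}
A1: add {(i,Reacher), (k,Reacher)}.
(i,Reacher) ∈ A1 ⇒ Reacher forces the target.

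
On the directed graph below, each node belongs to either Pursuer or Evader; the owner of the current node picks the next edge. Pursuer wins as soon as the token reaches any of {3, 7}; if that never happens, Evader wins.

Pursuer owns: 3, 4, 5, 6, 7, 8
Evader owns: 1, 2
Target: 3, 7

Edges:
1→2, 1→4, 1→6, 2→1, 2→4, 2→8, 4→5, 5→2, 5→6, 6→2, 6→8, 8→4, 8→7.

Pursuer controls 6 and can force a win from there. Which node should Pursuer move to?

8

A0 = {3, 7}
A1: add {8} — 8 (Pursuer) has 8→7.
A2: add {6} — 6 (Pursuer) has 6→8.
A3: add {5} — 5 (Pursuer) has 5→6.
A4: add {4} — 4 (Pursuer) has 4→5.
A5 = A4; e.g. 1 (Evader) can still go to 2. Fixed point.
From 6, successor 8 is in the attractor (rank 1); the other successor 2 is not.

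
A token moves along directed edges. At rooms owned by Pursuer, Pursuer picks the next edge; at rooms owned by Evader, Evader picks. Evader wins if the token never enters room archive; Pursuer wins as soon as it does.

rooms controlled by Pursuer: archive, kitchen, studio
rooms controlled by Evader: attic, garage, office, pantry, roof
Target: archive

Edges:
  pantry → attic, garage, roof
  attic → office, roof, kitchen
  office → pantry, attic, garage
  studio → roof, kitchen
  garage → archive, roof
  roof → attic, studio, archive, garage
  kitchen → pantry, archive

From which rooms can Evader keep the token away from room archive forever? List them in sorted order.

A0 = {archive}
A1: add {kitchen} — kitchen (Pursuer) has kitchen→archive.
A2: add {studio} — studio (Pursuer) has studio→kitchen.
A3 = A2; e.g. pantry (Evader) can still go to attic. Fixed point.
Pursuer's attractor = {archive, kitchen, studio}; Evader avoids the target exactly from the complement.

attic, garage, office, pantry, roof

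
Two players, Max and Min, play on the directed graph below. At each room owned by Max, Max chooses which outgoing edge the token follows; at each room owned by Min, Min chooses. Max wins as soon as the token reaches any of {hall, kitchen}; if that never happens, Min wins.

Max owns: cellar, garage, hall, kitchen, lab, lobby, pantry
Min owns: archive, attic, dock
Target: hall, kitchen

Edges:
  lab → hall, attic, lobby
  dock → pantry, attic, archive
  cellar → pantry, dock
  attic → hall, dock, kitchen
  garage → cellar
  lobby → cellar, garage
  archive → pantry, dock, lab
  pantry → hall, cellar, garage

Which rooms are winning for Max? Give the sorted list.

cellar, garage, hall, kitchen, lab, lobby, pantry

A0 = {hall, kitchen}
A1: add {lab, pantry} — pantry (Max) has pantry→hall; lab (Max) has lab→hall.
A2: add {cellar} — cellar (Max) has cellar→pantry.
A3: add {garage, lobby} — garage (Max) has garage→cellar; lobby (Max) has lobby→cellar.
A4 = A3; e.g. dock (Min) can still go to attic. Fixed point.
Max's winning region = {cellar, garage, hall, kitchen, lab, lobby, pantry}.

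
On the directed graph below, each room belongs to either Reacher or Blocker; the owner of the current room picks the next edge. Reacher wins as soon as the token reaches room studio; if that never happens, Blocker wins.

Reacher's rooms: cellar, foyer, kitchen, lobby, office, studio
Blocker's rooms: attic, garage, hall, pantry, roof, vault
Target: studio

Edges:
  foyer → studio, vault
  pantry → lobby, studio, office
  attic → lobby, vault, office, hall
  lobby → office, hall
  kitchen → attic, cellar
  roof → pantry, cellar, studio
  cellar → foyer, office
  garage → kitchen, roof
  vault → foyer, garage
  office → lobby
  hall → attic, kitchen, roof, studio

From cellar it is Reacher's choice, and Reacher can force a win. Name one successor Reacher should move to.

foyer

A0 = {studio}
A1: add {foyer} — foyer (Reacher) has foyer→studio.
A2: add {cellar} — cellar (Reacher) has cellar→foyer.
A3: add {kitchen} — kitchen (Reacher) has kitchen→cellar.
A4 = A3; e.g. pantry (Blocker) can still go to lobby. Fixed point.
From cellar, successor foyer is in the attractor (rank 1); the other successor office is not.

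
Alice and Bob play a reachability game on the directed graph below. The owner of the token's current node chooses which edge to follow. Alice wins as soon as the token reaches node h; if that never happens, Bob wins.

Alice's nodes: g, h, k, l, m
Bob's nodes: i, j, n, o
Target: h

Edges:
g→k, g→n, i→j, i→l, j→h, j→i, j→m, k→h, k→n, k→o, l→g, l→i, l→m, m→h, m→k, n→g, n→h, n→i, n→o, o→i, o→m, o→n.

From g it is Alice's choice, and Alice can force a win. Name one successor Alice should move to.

k

A0 = {h}
A1: add {k, m} — k (Alice) has k→h; m (Alice) has m→h.
A2: add {g, l} — g (Alice) has g→k; l (Alice) has l→m.
A3 = A2; e.g. i (Bob) can still go to j. Fixed point.
From g, successor k is in the attractor (rank 1); the other successor n is not.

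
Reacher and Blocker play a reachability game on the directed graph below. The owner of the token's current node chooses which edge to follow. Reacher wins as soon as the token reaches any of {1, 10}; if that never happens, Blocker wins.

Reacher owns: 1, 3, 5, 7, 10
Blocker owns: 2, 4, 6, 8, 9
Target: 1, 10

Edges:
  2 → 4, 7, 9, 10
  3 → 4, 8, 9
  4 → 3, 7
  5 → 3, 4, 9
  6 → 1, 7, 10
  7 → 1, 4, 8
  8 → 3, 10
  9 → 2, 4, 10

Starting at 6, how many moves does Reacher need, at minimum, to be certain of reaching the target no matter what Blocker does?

2

A0 = {1, 10}
A1: add {7} — 7 (Reacher) has 7→1.
A2: add {6} — 6 (Blocker): all of {1, 7, 10} already in.
A3 = A2; e.g. 2 (Blocker) can still go to 4. Fixed point.
6 enters the attractor at level 2, so Reacher can force the target in 2 moves from there.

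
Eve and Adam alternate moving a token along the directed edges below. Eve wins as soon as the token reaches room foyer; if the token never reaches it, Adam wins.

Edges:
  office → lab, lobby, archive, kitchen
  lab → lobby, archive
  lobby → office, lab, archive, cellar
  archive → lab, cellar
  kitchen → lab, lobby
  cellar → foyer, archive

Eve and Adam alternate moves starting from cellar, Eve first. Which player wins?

Track states (vertex, player-to-move).
A0 = {(foyer,Eve), (foyer,Adam)}
A1: add {(cellar,Eve)}.
(cellar,Eve) ∈ A1 ⇒ Eve forces the target.

Eve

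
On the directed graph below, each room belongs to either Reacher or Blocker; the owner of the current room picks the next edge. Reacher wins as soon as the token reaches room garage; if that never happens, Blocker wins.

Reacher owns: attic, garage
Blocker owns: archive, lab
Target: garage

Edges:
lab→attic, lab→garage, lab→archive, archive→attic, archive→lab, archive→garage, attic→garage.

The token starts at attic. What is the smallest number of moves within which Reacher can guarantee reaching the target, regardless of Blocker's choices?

A0 = {garage}
A1: add {attic} — attic (Reacher) has attic→garage.
A2 = A1; e.g. lab (Blocker) can still go to archive. Fixed point.
attic enters the attractor at level 1, so Reacher can force the target in 1 move from there.

1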